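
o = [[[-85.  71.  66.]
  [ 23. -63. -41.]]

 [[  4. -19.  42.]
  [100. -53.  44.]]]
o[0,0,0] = -85.0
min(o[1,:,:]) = -53.0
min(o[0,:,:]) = -85.0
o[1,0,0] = 4.0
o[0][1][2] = -41.0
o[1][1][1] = -53.0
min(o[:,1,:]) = -63.0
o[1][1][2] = 44.0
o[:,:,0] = [[-85.0, 23.0], [4.0, 100.0]]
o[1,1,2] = 44.0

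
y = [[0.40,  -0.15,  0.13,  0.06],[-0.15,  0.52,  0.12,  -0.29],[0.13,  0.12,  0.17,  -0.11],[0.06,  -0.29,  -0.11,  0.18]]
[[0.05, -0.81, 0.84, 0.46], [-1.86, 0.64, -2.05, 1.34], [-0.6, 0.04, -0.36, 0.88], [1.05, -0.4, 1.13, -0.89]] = y@[[-2.28, -2.82, 0.68, 1.45], [-2.77, -0.67, -3.6, 1.55], [2.52, 2.14, 0.06, 1.74], [3.67, -1.08, 0.28, -1.87]]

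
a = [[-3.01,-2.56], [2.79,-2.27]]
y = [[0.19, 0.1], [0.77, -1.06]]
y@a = [[-0.29, -0.71], [-5.28, 0.44]]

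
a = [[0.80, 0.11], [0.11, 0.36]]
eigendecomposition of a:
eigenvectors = [[0.97, -0.23], [0.23, 0.97]]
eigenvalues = [0.83, 0.33]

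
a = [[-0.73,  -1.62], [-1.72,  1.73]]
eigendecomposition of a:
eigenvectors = [[-0.89, 0.44],[-0.46, -0.9]]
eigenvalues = [-1.57, 2.57]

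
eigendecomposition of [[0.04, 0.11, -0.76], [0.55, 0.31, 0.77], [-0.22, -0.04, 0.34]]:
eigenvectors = [[-0.62, 0.78, -0.21], [0.77, -0.13, 0.95], [-0.17, -0.61, 0.23]]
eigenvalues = [-0.3, 0.61, 0.38]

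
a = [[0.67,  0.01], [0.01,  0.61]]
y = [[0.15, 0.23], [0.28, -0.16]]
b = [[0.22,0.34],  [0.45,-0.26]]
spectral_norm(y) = 0.32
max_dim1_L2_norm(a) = 0.67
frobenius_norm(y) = 0.42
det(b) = -0.21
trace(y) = -0.01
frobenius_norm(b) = 0.66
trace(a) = 1.28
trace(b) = -0.04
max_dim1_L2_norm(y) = 0.32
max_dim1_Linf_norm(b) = 0.45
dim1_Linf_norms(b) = [0.34, 0.45]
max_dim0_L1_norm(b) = 0.67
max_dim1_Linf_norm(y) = 0.28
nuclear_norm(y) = 0.60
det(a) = 0.41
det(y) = -0.09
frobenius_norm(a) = 0.91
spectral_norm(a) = 0.67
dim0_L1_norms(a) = [0.68, 0.62]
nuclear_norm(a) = 1.28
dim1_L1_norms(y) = [0.38, 0.44]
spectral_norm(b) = 0.52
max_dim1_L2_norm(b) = 0.52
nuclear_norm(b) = 0.92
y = a @ b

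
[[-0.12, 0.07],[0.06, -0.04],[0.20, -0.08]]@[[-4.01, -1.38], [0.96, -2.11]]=[[0.55, 0.02],[-0.28, 0.00],[-0.88, -0.11]]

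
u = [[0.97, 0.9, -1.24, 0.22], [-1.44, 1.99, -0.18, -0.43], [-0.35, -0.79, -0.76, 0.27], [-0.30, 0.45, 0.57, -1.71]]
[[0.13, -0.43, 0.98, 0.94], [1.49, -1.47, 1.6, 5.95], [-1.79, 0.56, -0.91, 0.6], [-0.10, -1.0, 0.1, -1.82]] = u@[[0.32, 0.05, 0.20, -2.17], [1.24, -0.61, 1.01, 1.67], [1.17, 0.02, 0.14, -0.97], [0.72, 0.42, 0.22, 1.56]]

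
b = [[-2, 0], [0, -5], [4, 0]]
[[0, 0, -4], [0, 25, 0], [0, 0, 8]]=b@ [[0, 0, 2], [0, -5, 0]]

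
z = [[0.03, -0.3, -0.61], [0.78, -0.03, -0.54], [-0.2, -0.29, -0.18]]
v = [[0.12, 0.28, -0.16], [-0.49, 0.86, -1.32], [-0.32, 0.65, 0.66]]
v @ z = [[0.25, 0.00, -0.20], [0.92, 0.50, 0.07], [0.37, -0.11, -0.27]]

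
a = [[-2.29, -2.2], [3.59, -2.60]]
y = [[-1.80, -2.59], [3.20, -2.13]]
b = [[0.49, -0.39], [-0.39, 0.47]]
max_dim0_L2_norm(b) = 0.63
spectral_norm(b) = 0.87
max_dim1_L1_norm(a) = 6.19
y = a + b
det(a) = 13.85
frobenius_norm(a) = 5.45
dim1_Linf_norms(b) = [0.49, 0.47]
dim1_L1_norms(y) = [4.39, 5.33]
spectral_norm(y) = 3.85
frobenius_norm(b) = 0.87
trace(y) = -3.93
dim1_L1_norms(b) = [0.88, 0.86]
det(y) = 12.12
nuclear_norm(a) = 7.58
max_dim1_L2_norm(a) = 4.43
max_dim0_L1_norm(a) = 5.88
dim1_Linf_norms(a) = [2.29, 3.59]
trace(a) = -4.89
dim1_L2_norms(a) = [3.18, 4.43]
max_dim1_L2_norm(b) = 0.63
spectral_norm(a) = 4.50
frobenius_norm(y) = 4.97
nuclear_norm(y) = 7.00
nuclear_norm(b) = 0.96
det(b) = 0.08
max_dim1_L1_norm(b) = 0.88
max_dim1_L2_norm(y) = 3.84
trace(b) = 0.96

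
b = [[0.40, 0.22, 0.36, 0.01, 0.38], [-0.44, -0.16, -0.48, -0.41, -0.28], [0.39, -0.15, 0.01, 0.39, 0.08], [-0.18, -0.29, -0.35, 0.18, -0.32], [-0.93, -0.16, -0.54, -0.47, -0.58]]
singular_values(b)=[1.77, 0.67, 0.24, 0.0, 0.0]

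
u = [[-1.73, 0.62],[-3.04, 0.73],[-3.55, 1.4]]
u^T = [[-1.73, -3.04, -3.55], [0.62, 0.73, 1.40]]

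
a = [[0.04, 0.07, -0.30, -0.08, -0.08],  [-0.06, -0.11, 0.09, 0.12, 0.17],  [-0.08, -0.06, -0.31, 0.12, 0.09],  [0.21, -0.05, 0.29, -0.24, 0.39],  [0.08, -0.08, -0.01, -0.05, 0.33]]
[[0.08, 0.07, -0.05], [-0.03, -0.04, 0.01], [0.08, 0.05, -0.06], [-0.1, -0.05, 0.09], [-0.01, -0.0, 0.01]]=a@[[0.05,-0.09,-0.10],  [0.01,0.28,0.15],  [-0.27,-0.18,0.19],  [0.07,-0.05,-0.1],  [-0.05,0.07,0.09]]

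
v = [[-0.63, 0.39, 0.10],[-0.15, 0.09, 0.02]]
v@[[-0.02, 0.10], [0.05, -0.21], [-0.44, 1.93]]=[[-0.01, 0.05], [-0.00, 0.0]]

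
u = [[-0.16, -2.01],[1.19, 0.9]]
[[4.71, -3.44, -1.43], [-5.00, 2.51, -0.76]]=u @ [[-2.58, 0.87, -1.25],[-2.14, 1.64, 0.81]]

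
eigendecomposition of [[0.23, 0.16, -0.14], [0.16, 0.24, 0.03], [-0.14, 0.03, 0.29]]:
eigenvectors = [[-0.71, 0.70, 0.11], [0.57, 0.47, 0.68], [-0.43, -0.54, 0.73]]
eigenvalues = [0.02, 0.45, 0.3]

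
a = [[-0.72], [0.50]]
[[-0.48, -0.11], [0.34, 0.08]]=a @[[0.67, 0.15]]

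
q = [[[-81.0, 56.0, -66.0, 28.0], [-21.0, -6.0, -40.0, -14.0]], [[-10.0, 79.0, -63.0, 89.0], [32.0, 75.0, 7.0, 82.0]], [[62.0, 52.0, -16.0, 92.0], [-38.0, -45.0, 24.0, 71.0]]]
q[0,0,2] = -66.0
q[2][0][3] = 92.0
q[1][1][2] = 7.0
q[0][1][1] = -6.0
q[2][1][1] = -45.0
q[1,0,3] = 89.0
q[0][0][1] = 56.0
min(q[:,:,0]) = -81.0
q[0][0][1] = 56.0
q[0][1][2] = -40.0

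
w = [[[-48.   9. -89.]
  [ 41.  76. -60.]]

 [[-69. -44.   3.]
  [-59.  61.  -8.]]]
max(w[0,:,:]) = 76.0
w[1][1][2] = -8.0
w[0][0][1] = 9.0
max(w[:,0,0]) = -48.0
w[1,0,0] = -69.0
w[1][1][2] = -8.0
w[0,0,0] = -48.0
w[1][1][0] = -59.0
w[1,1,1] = 61.0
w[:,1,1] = [76.0, 61.0]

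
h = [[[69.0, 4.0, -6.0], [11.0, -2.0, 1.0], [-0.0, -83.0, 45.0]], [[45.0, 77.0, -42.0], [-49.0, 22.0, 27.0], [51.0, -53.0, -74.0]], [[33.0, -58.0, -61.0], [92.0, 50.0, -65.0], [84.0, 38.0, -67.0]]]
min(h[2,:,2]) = -67.0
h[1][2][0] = 51.0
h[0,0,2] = -6.0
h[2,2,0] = 84.0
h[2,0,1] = -58.0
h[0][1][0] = 11.0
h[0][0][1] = 4.0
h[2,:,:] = [[33.0, -58.0, -61.0], [92.0, 50.0, -65.0], [84.0, 38.0, -67.0]]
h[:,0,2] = [-6.0, -42.0, -61.0]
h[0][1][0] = 11.0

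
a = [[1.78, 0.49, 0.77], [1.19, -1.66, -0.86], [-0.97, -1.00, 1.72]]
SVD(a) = [[-0.42, 0.28, 0.86],[-0.62, -0.78, -0.05],[0.66, -0.56, 0.5]] @ diag([2.525253125734794, 1.9963020861264216, 1.8573838138343834]) @ [[-0.84, 0.07, 0.54],[0.06, 1.0, -0.04],[0.54, -0.0, 0.84]]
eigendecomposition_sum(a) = [[0.93+0.44j, 0.08+0.22j, 0.34-0.65j], [0.37-0.26j, (0.1+0.02j), -0.17-0.27j], [-0.53+1.31j, -0.29+0.13j, (0.92+0.42j)]] + [[0.93-0.44j, (0.08-0.22j), (0.34+0.65j)], [0.37+0.26j, 0.10-0.02j, -0.17+0.27j], [(-0.53-1.31j), (-0.29-0.13j), (0.92-0.42j)]] + [[-0.08-0.00j, (0.32+0j), (0.09+0j)],[(0.45+0j), (-1.86-0j), -0.52-0.00j],[(0.1+0j), (-0.41-0j), (-0.11-0j)]]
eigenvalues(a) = [(1.95+0.87j), (1.95-0.87j), (-2.05+0j)]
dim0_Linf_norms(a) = [1.78, 1.66, 1.72]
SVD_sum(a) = [[0.89, -0.07, -0.56], [1.32, -0.10, -0.84], [-1.41, 0.11, 0.90]] + [[0.03, 0.56, -0.02], [-0.09, -1.56, 0.06], [-0.06, -1.11, 0.04]] + [[0.86, -0.00, 1.35],[-0.05, 0.0, -0.07],[0.5, -0.00, 0.78]]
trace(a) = 1.84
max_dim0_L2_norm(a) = 2.35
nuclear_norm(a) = 6.38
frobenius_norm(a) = 3.72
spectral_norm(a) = 2.53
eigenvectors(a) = [[(0.03-0.57j), (0.03+0.57j), -0.17+0.00j], [(-0.21-0.14j), -0.21+0.14j, 0.96+0.00j], [(0.78+0j), 0.78-0.00j, 0.21+0.00j]]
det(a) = -9.36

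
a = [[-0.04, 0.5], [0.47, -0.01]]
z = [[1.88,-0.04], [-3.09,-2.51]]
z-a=[[1.92, -0.54], [-3.56, -2.5]]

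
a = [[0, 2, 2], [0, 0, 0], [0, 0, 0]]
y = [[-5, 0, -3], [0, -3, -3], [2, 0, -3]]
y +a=[[-5, 2, -1], [0, -3, -3], [2, 0, -3]]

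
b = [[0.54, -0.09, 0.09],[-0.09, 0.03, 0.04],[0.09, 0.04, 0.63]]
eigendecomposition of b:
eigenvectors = [[0.18, 0.83, 0.53],[0.98, -0.2, -0.02],[-0.09, -0.53, 0.84]]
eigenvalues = [0.01, 0.5, 0.69]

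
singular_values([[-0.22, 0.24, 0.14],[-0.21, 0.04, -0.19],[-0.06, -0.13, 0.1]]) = [0.38, 0.26, 0.17]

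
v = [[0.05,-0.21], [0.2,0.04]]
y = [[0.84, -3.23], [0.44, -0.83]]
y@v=[[-0.60, -0.31],[-0.14, -0.13]]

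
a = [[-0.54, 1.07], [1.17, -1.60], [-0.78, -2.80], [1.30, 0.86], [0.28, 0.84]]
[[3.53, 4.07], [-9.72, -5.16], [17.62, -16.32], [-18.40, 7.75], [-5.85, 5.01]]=a @ [[-12.25, 2.58], [-2.88, 5.11]]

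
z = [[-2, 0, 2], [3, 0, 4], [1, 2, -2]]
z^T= [[-2, 3, 1], [0, 0, 2], [2, 4, -2]]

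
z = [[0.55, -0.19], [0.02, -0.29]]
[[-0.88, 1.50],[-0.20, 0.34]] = z@[[-1.4, 2.38],[0.6, -1.02]]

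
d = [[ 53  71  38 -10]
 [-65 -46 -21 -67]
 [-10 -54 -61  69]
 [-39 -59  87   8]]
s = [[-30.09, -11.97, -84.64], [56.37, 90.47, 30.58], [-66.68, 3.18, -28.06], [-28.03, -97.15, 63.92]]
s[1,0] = 56.37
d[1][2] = -21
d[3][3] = 8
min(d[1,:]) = -67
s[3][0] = -28.03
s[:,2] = [-84.64, 30.58, -28.06, 63.92]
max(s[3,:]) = 63.92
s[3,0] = -28.03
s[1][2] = 30.58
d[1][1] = -46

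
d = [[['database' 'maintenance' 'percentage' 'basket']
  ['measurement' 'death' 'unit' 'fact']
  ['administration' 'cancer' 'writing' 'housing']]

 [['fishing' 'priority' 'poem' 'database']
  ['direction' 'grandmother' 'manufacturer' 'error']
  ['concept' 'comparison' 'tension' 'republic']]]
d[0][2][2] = 'writing'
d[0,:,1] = ['maintenance', 'death', 'cancer']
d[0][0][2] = 'percentage'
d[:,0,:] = [['database', 'maintenance', 'percentage', 'basket'], ['fishing', 'priority', 'poem', 'database']]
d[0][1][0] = 'measurement'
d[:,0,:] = [['database', 'maintenance', 'percentage', 'basket'], ['fishing', 'priority', 'poem', 'database']]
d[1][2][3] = 'republic'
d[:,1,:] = [['measurement', 'death', 'unit', 'fact'], ['direction', 'grandmother', 'manufacturer', 'error']]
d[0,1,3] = 'fact'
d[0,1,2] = 'unit'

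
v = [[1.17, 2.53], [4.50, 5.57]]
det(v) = -4.87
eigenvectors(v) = [[-0.81,  -0.38], [0.59,  -0.93]]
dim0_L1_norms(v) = [5.67, 8.1]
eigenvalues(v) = [-0.66, 7.4]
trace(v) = 6.74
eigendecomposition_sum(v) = [[-0.51, 0.21], [0.37, -0.15]] + [[1.68, 2.32], [4.13, 5.72]]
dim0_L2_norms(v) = [4.65, 6.12]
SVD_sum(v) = [[1.64, 2.17],[4.32, 5.71]] + [[-0.47, 0.36], [0.18, -0.14]]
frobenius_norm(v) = 7.68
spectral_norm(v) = 7.66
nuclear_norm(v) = 8.29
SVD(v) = [[-0.36, -0.93], [-0.93, 0.36]] @ diag([7.657713122974912, 0.6357119836984453]) @ [[-0.6, -0.80], [0.80, -0.6]]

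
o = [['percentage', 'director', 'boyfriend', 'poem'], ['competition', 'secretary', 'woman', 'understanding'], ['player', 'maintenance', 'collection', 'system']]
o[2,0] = 'player'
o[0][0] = 'percentage'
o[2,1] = 'maintenance'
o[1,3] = 'understanding'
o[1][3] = 'understanding'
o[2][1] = 'maintenance'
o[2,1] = 'maintenance'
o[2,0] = 'player'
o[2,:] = ['player', 'maintenance', 'collection', 'system']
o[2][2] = 'collection'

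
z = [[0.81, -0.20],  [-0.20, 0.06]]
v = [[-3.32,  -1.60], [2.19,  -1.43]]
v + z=[[-2.51, -1.8], [1.99, -1.37]]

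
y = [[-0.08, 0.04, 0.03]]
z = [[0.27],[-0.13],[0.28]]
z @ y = [[-0.02, 0.01, 0.01], [0.01, -0.01, -0.0], [-0.02, 0.01, 0.01]]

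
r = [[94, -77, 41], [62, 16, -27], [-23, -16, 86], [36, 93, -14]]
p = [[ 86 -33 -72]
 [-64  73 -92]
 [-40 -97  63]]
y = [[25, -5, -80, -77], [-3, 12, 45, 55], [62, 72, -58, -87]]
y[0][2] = -80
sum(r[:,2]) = 86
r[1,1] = 16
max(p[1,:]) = 73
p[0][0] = 86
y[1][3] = 55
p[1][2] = -92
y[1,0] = -3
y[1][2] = 45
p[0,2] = -72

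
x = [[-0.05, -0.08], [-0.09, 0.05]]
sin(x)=[[-0.05, -0.08], [-0.09, 0.05]]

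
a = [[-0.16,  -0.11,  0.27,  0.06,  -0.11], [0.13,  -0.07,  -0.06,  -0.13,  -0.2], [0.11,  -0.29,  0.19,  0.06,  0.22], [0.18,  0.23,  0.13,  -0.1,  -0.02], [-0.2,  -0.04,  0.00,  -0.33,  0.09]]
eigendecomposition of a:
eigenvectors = [[-0.30+0.23j, (-0.3-0.23j), -0.78+0.00j, (0.29-0.15j), 0.29+0.15j], [0.15+0.18j, (0.15-0.18j), (0.28+0j), (-0.06-0.56j), -0.06+0.56j], [-0.65+0.00j, -0.65-0.00j, 0.46+0.00j, (0.14-0.08j), 0.14+0.08j], [-0.12+0.27j, -0.12-0.27j, (0.05+0j), -0.62+0.00j, (-0.62-0j)], [-0.05-0.54j, -0.05+0.54j, -0.31+0.00j, -0.20-0.36j, (-0.2+0.36j)]]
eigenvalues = [(0.34+0.2j), (0.34-0.2j), (-0.32+0j), (-0.2+0.26j), (-0.2-0.26j)]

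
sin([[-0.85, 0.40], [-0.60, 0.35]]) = [[-0.80, 0.38],[-0.57, 0.34]]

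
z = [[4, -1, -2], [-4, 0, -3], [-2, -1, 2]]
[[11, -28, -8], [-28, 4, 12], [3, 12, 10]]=z @ [[4, -4, -3], [-3, 4, -4], [4, 4, 0]]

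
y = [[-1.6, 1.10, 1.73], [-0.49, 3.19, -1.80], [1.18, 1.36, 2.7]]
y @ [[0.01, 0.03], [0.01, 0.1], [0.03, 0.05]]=[[0.05,  0.15], [-0.03,  0.21], [0.11,  0.31]]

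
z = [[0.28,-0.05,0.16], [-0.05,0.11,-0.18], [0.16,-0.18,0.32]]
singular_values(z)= [0.53, 0.18, 0.0]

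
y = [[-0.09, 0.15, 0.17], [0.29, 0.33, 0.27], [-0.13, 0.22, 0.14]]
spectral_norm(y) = 0.57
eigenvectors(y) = [[(-0.18+0.31j), (-0.18-0.31j), (0.31+0j)], [0.61-0.09j, 0.61+0.09j, (0.88+0j)], [(-0.7+0j), (-0.7-0j), 0.38+0.00j]]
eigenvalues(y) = [(-0.08+0.09j), (-0.08-0.09j), (0.55+0j)]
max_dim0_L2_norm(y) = 0.42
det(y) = 0.01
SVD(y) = [[0.33, -0.53, -0.78], [0.87, 0.49, 0.04], [0.36, -0.7, 0.62]] @ diag([0.5673092639043747, 0.2935448198034848, 0.04787105445690781]) @ [[0.31, 0.73, 0.6], [0.95, -0.25, -0.19], [0.01, 0.63, -0.77]]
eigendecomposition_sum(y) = [[(-0.06+0.02j), (0.01-0.01j), (0.03+0.02j)],[(0.09+0.07j), -0.02+0.00j, (-0.01-0.06j)],[-0.09-0.09j, (0.03+0j), (0.01+0.07j)]] + [[-0.06-0.02j, (0.01+0.01j), 0.03-0.02j], [(0.09-0.07j), (-0.02-0j), (-0.01+0.06j)], [(-0.09+0.09j), 0.03-0.00j, (0.01-0.07j)]] + [[(0.04-0j), (0.13-0j), (0.1+0j)], [0.11-0.00j, 0.38-0.00j, (0.3+0j)], [0.05-0.00j, (0.16-0j), (0.13+0j)]]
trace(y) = 0.38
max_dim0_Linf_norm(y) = 0.33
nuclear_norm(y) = 0.91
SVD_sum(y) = [[0.06, 0.14, 0.11], [0.15, 0.36, 0.3], [0.06, 0.15, 0.12]] + [[-0.15, 0.04, 0.03], [0.14, -0.04, -0.03], [-0.19, 0.05, 0.04]] + [[-0.0, -0.02, 0.03], [0.0, 0.0, -0.0], [0.00, 0.02, -0.02]]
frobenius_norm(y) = 0.64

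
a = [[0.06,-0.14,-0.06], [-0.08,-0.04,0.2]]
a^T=[[0.06, -0.08], [-0.14, -0.04], [-0.06, 0.20]]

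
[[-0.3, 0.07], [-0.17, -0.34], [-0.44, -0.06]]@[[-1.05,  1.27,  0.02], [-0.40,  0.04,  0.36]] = [[0.29, -0.38, 0.02], [0.31, -0.23, -0.13], [0.49, -0.56, -0.03]]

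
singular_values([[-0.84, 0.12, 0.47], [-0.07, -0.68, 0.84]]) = [1.2, 0.82]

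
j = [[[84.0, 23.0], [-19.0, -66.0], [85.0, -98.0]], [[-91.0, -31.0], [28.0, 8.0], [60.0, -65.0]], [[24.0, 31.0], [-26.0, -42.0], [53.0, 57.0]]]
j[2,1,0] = -26.0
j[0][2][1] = -98.0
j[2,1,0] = -26.0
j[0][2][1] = -98.0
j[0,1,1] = -66.0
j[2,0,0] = 24.0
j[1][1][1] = 8.0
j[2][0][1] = 31.0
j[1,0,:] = [-91.0, -31.0]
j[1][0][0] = -91.0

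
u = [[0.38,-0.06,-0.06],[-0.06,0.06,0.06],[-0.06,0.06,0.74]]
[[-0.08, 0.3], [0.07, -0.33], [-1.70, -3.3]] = u @ [[-0.03, -0.1], [3.65, -1.20], [-2.59, -4.37]]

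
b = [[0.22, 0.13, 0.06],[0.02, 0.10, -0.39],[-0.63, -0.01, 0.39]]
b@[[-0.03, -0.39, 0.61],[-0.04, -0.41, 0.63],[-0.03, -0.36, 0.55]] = [[-0.01, -0.16, 0.25], [0.01, 0.09, -0.14], [0.01, 0.11, -0.18]]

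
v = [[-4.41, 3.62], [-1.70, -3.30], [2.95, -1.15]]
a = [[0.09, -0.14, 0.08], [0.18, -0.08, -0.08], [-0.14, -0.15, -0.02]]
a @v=[[0.08,0.7],  [-0.89,1.01],  [0.81,0.01]]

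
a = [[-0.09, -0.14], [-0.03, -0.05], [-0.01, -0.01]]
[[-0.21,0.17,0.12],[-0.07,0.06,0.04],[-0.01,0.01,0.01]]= a@ [[-0.02, 0.76, -0.71], [1.51, -1.69, -0.4]]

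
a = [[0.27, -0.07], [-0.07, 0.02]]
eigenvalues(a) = [0.29, 0.0]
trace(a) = 0.29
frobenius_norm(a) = 0.29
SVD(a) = [[-0.97,0.25],[0.25,0.97]] @ diag([0.288265487818944, 0.0017345121810559692]) @ [[-0.97, 0.25], [0.25, 0.97]]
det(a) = 0.00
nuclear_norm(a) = 0.29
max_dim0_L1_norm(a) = 0.34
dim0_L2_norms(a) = [0.28, 0.07]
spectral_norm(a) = 0.29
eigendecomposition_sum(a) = [[0.27, -0.07], [-0.07, 0.02]] + [[0.00, 0.00], [0.0, 0.0]]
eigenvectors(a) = [[0.97, 0.25], [-0.25, 0.97]]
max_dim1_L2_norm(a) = 0.28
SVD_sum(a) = [[0.27,-0.07],[-0.07,0.02]] + [[0.00, 0.00], [0.00, 0.0]]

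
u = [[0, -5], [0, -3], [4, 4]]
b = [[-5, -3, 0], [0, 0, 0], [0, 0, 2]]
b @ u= [[0, 34], [0, 0], [8, 8]]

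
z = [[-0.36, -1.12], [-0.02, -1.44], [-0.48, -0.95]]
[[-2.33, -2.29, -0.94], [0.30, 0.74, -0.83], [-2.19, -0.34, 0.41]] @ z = [[1.34, 6.80], [0.28, -0.61], [0.6, 2.55]]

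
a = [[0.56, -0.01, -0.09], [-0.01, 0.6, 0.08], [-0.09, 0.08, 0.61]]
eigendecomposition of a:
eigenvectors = [[-0.44, 0.66, -0.61], [0.52, -0.37, -0.77], [0.73, 0.66, 0.18]]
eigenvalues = [0.72, 0.48, 0.57]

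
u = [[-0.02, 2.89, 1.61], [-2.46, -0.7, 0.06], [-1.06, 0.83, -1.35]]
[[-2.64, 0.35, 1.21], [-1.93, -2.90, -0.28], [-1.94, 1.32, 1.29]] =u@ [[1.05, 0.92, -0.09], [-0.93, 0.8, 0.68], [0.04, -1.21, -0.47]]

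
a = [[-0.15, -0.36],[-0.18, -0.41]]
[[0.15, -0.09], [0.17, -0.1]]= a @ [[-0.28,  0.03], [-0.30,  0.23]]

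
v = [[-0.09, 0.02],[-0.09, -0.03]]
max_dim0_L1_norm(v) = 0.18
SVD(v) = [[-0.7, -0.72], [-0.72, 0.7]] @ diag([0.12749182526696295, 0.0352963806940341]) @ [[1.00, 0.06],[0.06, -1.00]]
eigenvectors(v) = [[(-0.3+0.3j), -0.30-0.30j], [-0.90+0.00j, -0.90-0.00j]]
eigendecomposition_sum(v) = [[-0.04-0.02j, (0.01+0.02j)], [(-0.04-0.09j), -0.01+0.05j]] + [[-0.04+0.02j,(0.01-0.02j)], [(-0.04+0.09j),-0.01-0.05j]]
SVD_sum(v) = [[-0.09, -0.01],[-0.09, -0.01]] + [[-0.00, 0.03],[0.0, -0.02]]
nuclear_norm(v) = 0.16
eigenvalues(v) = [(-0.06+0.03j), (-0.06-0.03j)]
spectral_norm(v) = 0.13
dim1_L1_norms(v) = [0.11, 0.12]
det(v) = 0.00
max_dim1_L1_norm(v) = 0.12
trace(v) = -0.12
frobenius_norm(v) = 0.13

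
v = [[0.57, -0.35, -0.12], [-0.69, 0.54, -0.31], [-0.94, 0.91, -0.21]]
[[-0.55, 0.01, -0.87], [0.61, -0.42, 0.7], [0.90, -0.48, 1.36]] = v @ [[-0.82, -0.08, -0.65],[0.18, -0.42, 1.07],[0.17, 0.8, 1.05]]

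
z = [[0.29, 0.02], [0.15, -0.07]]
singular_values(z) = [0.33, 0.07]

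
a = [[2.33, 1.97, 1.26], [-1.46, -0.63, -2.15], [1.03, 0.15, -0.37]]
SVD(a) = [[-0.79, -0.44, -0.44],[0.6, -0.70, -0.38],[-0.14, -0.56, 0.81]] @ diag([4.115173813624836, 1.3935736950902884, 0.6260965101394709]) @ [[-0.69, -0.47, -0.54], [-0.41, -0.36, 0.84], [0.59, -0.80, -0.06]]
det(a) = -3.59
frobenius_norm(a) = 4.39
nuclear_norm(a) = 6.13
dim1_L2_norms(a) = [3.3, 2.67, 1.1]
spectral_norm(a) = 4.12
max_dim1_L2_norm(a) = 3.3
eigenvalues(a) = [(1.28+1.14j), (1.28-1.14j), (-1.22+0j)]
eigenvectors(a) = [[(0.48+0.44j), 0.48-0.44j, (-0.55+0j)], [(-0.7+0j), (-0.7-0j), (0.64+0j)], [(0.29+0.07j), 0.29-0.07j, (0.55+0j)]]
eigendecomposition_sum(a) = [[1.23-0.24j, (0.86-0.71j), (0.23+0.59j)], [(-0.81+1.07j), (-0.17+1.18j), -0.61-0.31j], [(0.45-0.36j), (0.2-0.47j), 0.22+0.19j]] + [[1.23+0.24j, (0.86+0.71j), 0.23-0.59j],[-0.81-1.07j, -0.17-1.18j, (-0.61+0.31j)],[(0.45+0.36j), 0.20+0.47j, 0.22-0.19j]] + [[-0.13+0.00j, 0.24-0.00j, 0.81-0.00j],[(0.16-0j), -0.28+0.00j, -0.94+0.00j],[(0.13-0j), -0.24+0.00j, -0.81+0.00j]]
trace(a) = 1.33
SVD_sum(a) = [[2.24, 1.53, 1.75], [-1.72, -1.17, -1.34], [0.41, 0.28, 0.32]] + [[0.25,0.22,-0.51], [0.4,0.35,-0.82], [0.32,0.28,-0.66]] + [[-0.16,0.22,0.02], [-0.14,0.19,0.01], [0.30,-0.41,-0.03]]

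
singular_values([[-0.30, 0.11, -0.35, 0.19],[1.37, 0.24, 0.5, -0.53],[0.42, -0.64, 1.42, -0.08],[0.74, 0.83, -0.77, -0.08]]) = [2.02, 1.75, 0.21, 0.01]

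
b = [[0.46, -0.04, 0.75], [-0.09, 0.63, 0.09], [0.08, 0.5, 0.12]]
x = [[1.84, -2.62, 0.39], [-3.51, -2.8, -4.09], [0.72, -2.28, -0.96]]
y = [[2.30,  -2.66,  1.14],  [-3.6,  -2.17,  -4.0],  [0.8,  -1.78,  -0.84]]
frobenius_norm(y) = 7.20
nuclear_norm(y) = 10.51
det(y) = 13.66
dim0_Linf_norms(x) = [3.51, 2.8, 4.09]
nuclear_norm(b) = 1.78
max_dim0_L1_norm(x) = 7.7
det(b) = -0.06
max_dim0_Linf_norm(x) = 4.09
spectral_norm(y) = 6.01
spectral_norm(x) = 6.23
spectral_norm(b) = 0.90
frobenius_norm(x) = 7.34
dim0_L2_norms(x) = [4.03, 4.46, 4.22]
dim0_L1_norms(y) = [6.7, 6.61, 5.98]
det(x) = 8.24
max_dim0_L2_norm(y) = 4.35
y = x + b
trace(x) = -1.92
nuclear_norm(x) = 10.44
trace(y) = -0.71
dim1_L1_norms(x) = [4.85, 10.4, 3.96]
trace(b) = 1.21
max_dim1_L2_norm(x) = 6.07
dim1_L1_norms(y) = [6.1, 9.77, 3.42]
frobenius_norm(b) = 1.21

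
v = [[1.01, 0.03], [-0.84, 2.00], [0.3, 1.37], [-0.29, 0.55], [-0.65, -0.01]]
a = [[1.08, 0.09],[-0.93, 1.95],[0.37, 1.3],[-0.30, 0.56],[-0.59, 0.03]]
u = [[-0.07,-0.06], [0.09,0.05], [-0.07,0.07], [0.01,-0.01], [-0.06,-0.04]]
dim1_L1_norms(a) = [1.17, 2.88, 1.67, 0.86, 0.62]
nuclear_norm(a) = 3.96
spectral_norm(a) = 2.52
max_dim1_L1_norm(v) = 2.84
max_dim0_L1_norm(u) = 0.3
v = a + u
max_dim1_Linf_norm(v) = 2.0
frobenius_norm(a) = 2.90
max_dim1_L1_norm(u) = 0.14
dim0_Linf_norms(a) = [1.08, 1.95]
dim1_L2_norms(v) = [1.01, 2.17, 1.4, 0.62, 0.65]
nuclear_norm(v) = 3.94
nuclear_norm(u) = 0.26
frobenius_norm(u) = 0.19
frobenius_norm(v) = 2.92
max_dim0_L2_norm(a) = 2.41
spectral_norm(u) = 0.16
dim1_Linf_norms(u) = [0.07, 0.09, 0.07, 0.01, 0.06]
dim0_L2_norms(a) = [1.61, 2.41]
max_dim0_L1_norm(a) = 3.93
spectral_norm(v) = 2.57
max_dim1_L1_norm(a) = 2.88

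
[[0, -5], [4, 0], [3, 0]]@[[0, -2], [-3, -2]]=[[15, 10], [0, -8], [0, -6]]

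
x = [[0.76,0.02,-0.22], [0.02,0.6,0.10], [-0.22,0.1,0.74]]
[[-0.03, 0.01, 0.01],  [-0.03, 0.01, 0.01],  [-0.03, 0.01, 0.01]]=x @ [[-0.05, 0.02, 0.02], [-0.04, 0.01, 0.01], [-0.05, 0.02, 0.02]]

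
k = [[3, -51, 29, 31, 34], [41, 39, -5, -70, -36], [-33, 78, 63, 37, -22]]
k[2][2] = 63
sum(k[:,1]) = 66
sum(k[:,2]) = 87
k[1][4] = -36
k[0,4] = 34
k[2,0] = -33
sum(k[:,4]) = -24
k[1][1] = 39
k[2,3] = 37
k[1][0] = 41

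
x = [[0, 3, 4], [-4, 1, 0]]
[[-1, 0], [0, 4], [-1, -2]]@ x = [[0, -3, -4], [-16, 4, 0], [8, -5, -4]]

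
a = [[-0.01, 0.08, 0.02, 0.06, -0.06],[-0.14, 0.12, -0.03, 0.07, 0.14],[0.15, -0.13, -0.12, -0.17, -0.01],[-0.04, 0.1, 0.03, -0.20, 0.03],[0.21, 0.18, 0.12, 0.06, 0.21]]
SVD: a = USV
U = [[0.12, -0.18, 0.11, 0.45, -0.86], [0.39, -0.39, -0.38, -0.69, -0.28], [-0.45, 0.66, -0.07, -0.42, -0.43], [0.03, 0.20, -0.9, 0.38, 0.05], [0.79, 0.58, 0.16, 0.02, 0.02]]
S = [0.4, 0.32, 0.24, 0.15, 0.07]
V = [[0.11, 0.65, 0.35, 0.38, 0.55],[0.84, -0.07, 0.02, -0.48, 0.24],[0.47, -0.38, 0.06, 0.77, -0.22],[0.12, 0.32, 0.62, -0.16, -0.69],[-0.22, -0.57, 0.70, -0.10, 0.35]]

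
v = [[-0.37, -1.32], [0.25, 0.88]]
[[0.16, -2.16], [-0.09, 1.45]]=v @ [[3.54, 2.24], [-1.11, 1.01]]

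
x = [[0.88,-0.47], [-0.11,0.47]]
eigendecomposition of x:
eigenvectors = [[0.98, 0.68], [-0.21, 0.74]]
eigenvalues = [0.98, 0.37]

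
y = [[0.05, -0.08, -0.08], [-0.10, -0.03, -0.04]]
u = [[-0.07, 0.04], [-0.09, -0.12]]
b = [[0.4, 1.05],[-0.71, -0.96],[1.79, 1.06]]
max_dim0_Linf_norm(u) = 0.12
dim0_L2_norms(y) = [0.11, 0.09, 0.09]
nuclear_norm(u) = 0.23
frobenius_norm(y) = 0.17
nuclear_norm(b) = 3.25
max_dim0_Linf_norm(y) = 0.1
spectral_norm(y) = 0.12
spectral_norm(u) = 0.15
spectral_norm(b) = 2.56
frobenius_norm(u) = 0.17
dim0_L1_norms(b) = [2.9, 3.07]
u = y @ b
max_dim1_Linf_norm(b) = 1.79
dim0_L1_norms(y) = [0.15, 0.11, 0.12]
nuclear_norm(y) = 0.24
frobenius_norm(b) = 2.65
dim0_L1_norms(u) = [0.16, 0.16]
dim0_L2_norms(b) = [1.97, 1.77]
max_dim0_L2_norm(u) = 0.13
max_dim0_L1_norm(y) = 0.15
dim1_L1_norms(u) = [0.11, 0.21]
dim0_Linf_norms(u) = [0.09, 0.12]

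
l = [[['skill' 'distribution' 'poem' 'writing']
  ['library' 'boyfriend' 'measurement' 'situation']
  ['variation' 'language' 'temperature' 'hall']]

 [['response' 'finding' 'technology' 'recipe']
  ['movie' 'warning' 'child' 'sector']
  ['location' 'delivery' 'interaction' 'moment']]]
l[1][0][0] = 'response'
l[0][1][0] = 'library'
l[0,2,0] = 'variation'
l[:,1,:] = [['library', 'boyfriend', 'measurement', 'situation'], ['movie', 'warning', 'child', 'sector']]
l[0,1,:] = ['library', 'boyfriend', 'measurement', 'situation']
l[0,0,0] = 'skill'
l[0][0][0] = 'skill'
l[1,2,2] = 'interaction'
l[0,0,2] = 'poem'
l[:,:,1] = [['distribution', 'boyfriend', 'language'], ['finding', 'warning', 'delivery']]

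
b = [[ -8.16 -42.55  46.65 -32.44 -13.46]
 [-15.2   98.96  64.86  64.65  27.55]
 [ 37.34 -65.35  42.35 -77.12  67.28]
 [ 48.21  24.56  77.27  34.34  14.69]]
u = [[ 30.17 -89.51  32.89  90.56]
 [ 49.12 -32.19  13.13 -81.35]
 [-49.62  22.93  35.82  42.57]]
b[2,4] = 67.28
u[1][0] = 49.12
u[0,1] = -89.51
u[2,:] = [-49.62, 22.93, 35.82, 42.57]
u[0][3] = 90.56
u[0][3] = 90.56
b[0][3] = -32.44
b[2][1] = -65.35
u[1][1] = -32.19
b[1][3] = 64.65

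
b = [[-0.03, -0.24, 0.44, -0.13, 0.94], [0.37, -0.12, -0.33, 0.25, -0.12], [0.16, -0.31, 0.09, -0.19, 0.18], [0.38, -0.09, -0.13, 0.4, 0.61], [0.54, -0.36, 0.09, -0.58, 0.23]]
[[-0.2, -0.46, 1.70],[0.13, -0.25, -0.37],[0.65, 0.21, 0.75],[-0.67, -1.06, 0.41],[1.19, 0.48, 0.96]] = b @ [[1.17, -0.58, -1.22], [-1.68, -0.74, -1.61], [1.90, -0.28, -1.27], [-0.22, -1.24, -1.29], [-1.52, -0.74, 1.77]]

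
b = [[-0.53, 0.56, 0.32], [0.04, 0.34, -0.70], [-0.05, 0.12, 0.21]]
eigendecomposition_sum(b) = [[(-0.54-0j), (0.29+0j), (0.52+0j)], [-0.01-0.00j, 0.00+0.00j, 0j], [(-0.04-0j), (0.02+0j), (0.04+0j)]] + [[0.01-0.03j, (0.14-0.01j), -0.10+0.39j], [0.02-0.03j, (0.17+0.07j), (-0.35+0.41j)], [(-0.01-0.01j), (0.05-0.05j), 0.09+0.18j]] + [[(0.01+0.03j),0.14+0.01j,(-0.1-0.39j)], [0.02+0.03j,0.17-0.07j,(-0.35-0.41j)], [-0.01+0.01j,(0.05+0.05j),0.09-0.18j]]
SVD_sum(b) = [[-0.41, 0.31, 0.55], [0.22, -0.16, -0.29], [-0.13, 0.09, 0.17]] + [[-0.10, 0.26, -0.22], [-0.19, 0.49, -0.42], [0.01, -0.02, 0.02]] + [[-0.02, -0.01, -0.01],  [0.01, 0.01, 0.00],  [0.07, 0.05, 0.03]]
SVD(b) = [[0.86, 0.47, -0.21],  [-0.45, 0.88, 0.15],  [0.26, -0.04, 0.96]] @ diag([0.8801625618360475, 0.7630874934916483, 0.09006298917335477]) @ [[-0.55, 0.41, 0.73], [-0.28, 0.73, -0.62], [0.79, 0.54, 0.29]]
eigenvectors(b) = [[1.00+0.00j,0.52-0.26j,(0.52+0.26j)], [(0.01+0j),(0.77+0j),0.77-0.00j], [0.07+0.00j,(0.12-0.26j),0.12+0.26j]]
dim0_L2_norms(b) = [0.53, 0.67, 0.8]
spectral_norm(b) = 0.88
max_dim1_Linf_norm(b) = 0.7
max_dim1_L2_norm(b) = 0.83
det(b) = -0.06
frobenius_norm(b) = 1.17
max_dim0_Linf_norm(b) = 0.7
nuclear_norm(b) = 1.73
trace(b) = 0.02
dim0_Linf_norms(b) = [0.53, 0.56, 0.7]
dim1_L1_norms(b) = [1.41, 1.08, 0.38]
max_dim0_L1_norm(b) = 1.23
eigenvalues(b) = [(-0.5+0j), (0.26+0.23j), (0.26-0.23j)]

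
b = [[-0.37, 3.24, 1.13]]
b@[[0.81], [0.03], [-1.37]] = [[-1.75]]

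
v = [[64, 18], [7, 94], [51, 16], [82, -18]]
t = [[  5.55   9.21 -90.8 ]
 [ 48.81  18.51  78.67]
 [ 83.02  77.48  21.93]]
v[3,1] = -18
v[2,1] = 16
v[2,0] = 51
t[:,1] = [9.21, 18.51, 77.48]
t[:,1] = [9.21, 18.51, 77.48]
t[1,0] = 48.81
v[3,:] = [82, -18]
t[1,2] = 78.67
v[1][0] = 7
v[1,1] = 94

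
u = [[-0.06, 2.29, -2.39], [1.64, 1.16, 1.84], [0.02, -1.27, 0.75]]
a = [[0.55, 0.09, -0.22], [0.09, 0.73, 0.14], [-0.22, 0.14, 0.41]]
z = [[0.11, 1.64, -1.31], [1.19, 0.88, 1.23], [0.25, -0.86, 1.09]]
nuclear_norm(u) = 6.54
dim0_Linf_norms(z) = [1.19, 1.64, 1.31]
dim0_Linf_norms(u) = [1.64, 2.29, 2.39]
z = a @ u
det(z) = 0.23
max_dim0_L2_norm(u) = 3.11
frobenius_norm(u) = 4.53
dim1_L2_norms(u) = [3.31, 2.72, 1.48]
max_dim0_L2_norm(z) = 2.1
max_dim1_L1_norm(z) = 3.3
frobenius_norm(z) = 3.18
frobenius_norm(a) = 1.08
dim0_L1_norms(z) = [1.55, 3.38, 3.63]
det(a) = 0.11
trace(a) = 1.69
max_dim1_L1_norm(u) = 4.74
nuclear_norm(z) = 4.50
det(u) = 2.11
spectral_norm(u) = 3.67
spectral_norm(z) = 2.52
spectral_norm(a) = 0.78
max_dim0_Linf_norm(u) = 2.39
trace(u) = 1.85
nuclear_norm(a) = 1.69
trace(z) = 2.08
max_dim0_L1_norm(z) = 3.63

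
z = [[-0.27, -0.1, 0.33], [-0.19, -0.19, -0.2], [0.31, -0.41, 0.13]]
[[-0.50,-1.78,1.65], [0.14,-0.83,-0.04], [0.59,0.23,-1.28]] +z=[[-0.77, -1.88, 1.98],  [-0.05, -1.02, -0.24],  [0.9, -0.18, -1.15]]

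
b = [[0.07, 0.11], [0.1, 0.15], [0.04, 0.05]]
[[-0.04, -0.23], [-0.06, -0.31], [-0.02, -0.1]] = b @ [[0.12, 0.69], [-0.46, -2.52]]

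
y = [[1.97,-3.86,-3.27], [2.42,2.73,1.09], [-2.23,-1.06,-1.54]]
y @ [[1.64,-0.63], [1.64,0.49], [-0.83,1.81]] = [[-0.39, -9.05],  [7.54, 1.79],  [-4.12, -1.90]]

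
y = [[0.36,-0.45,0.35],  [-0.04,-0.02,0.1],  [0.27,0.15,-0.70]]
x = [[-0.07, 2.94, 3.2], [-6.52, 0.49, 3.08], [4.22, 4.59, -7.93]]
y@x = [[4.39, 2.44, -3.01], [0.56, 0.33, -0.98], [-3.95, -2.35, 6.88]]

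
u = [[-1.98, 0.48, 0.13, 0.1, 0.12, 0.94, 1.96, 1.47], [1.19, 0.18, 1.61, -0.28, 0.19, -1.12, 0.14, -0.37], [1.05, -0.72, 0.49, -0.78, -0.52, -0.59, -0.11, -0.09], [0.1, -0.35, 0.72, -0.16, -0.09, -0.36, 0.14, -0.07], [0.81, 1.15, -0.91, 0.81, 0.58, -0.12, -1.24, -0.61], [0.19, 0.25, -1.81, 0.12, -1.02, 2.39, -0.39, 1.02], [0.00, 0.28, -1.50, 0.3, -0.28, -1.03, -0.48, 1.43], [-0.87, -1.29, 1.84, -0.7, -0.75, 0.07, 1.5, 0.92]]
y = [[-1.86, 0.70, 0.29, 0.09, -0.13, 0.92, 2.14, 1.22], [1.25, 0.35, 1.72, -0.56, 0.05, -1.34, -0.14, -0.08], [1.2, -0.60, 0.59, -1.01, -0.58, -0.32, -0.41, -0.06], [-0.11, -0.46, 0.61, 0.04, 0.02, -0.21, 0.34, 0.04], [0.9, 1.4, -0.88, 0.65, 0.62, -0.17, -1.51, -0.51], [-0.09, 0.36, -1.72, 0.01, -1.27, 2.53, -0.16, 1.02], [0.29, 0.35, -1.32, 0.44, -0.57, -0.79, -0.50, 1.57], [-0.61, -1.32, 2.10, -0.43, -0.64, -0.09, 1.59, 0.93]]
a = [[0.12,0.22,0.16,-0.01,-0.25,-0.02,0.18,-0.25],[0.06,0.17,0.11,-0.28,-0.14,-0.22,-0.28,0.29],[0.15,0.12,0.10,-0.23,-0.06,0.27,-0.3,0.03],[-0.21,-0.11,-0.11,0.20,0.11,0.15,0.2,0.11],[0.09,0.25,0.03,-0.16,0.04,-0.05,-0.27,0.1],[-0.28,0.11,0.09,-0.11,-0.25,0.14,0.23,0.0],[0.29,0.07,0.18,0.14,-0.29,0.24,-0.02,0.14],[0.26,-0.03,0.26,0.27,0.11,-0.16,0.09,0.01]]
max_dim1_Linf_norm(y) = 2.53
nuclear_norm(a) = 3.41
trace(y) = 2.70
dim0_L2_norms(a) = [0.57, 0.43, 0.41, 0.55, 0.51, 0.5, 0.61, 0.44]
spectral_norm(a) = 0.88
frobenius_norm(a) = 1.43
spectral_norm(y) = 4.77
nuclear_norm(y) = 16.41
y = a + u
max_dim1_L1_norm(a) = 1.55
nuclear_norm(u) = 15.35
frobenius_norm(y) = 7.60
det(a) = 0.00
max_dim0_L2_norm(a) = 0.61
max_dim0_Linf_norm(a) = 0.3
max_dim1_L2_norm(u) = 3.37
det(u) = -0.00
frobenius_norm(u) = 7.31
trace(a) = 0.76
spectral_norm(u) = 4.66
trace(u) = 1.94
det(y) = -0.73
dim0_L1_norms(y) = [6.31, 5.54, 9.23, 3.23, 3.88, 6.37, 6.79, 5.43]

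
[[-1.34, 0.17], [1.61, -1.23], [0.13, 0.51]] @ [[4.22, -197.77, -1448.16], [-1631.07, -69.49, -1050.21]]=[[-282.94, 253.2, 1762.00],[2013.01, -232.94, -1039.78],[-831.30, -61.15, -723.87]]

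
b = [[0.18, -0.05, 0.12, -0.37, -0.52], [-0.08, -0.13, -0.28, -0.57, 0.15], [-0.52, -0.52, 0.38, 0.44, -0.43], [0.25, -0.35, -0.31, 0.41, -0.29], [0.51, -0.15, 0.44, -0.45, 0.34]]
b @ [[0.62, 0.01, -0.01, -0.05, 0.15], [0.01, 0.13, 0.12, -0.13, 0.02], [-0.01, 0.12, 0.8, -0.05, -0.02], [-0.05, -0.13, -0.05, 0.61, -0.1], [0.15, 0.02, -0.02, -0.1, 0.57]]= [[0.05, 0.05, 0.12, -0.18, -0.24], [0.00, 0.03, -0.21, -0.33, 0.13], [-0.42, -0.09, 0.23, 0.39, -0.39], [0.09, -0.14, -0.31, 0.33, -0.17], [0.38, 0.1, 0.34, -0.34, 0.3]]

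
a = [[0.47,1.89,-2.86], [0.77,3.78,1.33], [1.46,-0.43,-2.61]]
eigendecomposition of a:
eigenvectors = [[0.79+0.00j, 0.79-0.00j, -0.43+0.00j], [-0.22+0.04j, -0.22-0.04j, (-0.9+0j)], [0.34-0.46j, (0.34+0.46j), -0.04+0.00j]]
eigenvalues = [(-1.28+1.76j), (-1.28-1.76j), (4.2+0j)]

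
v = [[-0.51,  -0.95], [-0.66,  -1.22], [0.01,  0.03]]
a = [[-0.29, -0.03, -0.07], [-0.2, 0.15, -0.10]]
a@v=[[0.17, 0.31], [0.0, 0.0]]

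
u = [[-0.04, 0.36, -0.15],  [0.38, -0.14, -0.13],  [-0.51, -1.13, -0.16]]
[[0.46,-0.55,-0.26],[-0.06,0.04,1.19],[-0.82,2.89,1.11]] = u@[[-0.13, -0.94, 1.80], [0.91, -2.01, -1.47], [-0.88, -0.89, -2.29]]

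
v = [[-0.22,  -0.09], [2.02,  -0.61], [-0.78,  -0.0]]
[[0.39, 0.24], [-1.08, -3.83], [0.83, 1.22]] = v@[[-1.07, -1.56], [-1.77, 1.12]]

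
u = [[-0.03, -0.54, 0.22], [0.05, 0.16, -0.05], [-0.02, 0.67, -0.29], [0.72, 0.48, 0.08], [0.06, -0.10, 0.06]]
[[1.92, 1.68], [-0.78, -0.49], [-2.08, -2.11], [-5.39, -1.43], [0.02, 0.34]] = u @ [[-4.62, 1.14], [-4.01, -4.25], [-1.76, -2.63]]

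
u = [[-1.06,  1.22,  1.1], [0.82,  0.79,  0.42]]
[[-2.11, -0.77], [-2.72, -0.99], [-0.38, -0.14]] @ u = [[1.61, -3.18, -2.64], [2.07, -4.1, -3.41], [0.29, -0.57, -0.48]]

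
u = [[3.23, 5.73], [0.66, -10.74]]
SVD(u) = [[-0.49, 0.87], [0.87, 0.49]] @ diag([12.211622300970273, 3.15044136248328]) @ [[-0.08,-1.00], [1.0,-0.08]]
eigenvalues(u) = [3.5, -11.01]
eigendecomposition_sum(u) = [[3.43, 1.38],[0.16, 0.06]] + [[-0.20, 4.35], [0.50, -10.80]]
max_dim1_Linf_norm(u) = 10.74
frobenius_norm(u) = 12.61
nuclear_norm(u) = 15.36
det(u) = -38.47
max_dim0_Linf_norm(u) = 10.74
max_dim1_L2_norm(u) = 10.76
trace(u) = -7.51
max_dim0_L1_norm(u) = 16.47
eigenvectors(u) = [[1.00, -0.37], [0.05, 0.93]]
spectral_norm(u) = 12.21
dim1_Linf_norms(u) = [5.73, 10.74]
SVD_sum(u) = [[0.49, 5.96], [-0.88, -10.61]] + [[2.74, -0.23], [1.54, -0.13]]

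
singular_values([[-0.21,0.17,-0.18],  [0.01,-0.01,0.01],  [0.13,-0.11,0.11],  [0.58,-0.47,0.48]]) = [0.97, 0.01, 0.0]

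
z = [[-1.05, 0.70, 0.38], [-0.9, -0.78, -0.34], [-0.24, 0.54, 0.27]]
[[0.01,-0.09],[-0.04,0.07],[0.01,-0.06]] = z @ [[0.02, 0.01], [-0.01, -0.06], [0.09, -0.09]]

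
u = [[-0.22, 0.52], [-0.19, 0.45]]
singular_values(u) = [0.75, 0.0]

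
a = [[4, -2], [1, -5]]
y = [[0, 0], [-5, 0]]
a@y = [[10, 0], [25, 0]]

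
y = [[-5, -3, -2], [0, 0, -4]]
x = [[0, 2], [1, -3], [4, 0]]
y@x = [[-11, -1], [-16, 0]]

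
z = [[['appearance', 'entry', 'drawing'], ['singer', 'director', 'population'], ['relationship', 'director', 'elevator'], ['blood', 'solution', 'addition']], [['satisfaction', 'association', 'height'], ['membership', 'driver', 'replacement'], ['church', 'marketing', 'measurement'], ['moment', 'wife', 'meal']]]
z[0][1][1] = 'director'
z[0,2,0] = 'relationship'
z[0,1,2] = 'population'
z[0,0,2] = 'drawing'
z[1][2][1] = 'marketing'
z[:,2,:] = [['relationship', 'director', 'elevator'], ['church', 'marketing', 'measurement']]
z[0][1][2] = 'population'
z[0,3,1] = 'solution'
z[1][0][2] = 'height'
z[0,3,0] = 'blood'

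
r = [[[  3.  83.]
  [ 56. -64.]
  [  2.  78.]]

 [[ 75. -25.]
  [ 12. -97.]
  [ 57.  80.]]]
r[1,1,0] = 12.0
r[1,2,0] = 57.0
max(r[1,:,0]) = 75.0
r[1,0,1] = -25.0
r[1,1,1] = -97.0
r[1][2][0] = 57.0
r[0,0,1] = 83.0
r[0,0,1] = 83.0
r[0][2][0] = 2.0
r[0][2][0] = 2.0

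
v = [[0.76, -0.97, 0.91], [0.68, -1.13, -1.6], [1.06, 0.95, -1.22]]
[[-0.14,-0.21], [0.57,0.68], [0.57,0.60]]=v @ [[0.19, 0.15],[0.02, -0.00],[-0.29, -0.36]]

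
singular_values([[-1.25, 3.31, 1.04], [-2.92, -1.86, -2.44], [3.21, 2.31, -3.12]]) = [5.41, 4.24, 3.1]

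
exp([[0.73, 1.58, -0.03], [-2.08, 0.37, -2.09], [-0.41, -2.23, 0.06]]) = [[-0.87, 3.27, -2.74],[-3.54, 2.18, -3.07],[3.04, -3.85, 4.4]]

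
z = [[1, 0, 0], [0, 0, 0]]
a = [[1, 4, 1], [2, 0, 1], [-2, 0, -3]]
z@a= [[1, 4, 1], [0, 0, 0]]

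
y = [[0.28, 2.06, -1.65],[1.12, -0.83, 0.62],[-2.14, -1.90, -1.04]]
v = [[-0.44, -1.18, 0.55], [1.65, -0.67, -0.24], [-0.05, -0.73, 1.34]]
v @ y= [[-2.62, -0.97, -0.58], [0.23, 4.41, -2.89], [-3.70, -2.04, -1.76]]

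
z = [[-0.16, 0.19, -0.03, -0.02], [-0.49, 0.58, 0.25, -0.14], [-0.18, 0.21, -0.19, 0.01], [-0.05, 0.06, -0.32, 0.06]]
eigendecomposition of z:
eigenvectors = [[0.26, -0.26, 0.62, -0.33],  [0.94, -0.09, 0.6, -0.14],  [0.21, -0.62, 0.1, 0.2],  [-0.06, -0.73, 0.5, 0.91]]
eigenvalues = [0.51, -0.22, 0.0, -0.0]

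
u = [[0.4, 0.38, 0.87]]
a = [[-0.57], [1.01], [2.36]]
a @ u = [[-0.23, -0.22, -0.5],[0.40, 0.38, 0.88],[0.94, 0.90, 2.05]]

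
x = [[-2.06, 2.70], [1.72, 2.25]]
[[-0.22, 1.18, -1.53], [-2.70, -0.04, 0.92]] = x @ [[-0.73, -0.3, 0.64], [-0.64, 0.21, -0.08]]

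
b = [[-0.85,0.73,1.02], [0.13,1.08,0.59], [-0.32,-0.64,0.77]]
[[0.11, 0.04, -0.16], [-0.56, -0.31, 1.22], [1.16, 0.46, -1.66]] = b @ [[-0.04, -0.12, 0.57], [-0.91, -0.39, 1.45], [0.73, 0.22, -0.72]]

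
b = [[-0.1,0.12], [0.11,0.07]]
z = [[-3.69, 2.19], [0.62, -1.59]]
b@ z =[[0.44, -0.41], [-0.36, 0.13]]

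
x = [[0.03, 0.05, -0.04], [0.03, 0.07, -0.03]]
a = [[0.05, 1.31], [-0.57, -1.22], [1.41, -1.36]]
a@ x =[[0.04, 0.09, -0.04], [-0.05, -0.11, 0.06], [0.00, -0.02, -0.02]]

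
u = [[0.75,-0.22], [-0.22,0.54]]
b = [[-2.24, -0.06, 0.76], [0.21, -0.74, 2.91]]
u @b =[[-1.73, 0.12, -0.07],[0.61, -0.39, 1.40]]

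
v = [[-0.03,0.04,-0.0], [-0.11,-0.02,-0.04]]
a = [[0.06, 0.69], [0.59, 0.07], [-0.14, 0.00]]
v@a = [[0.02,-0.02], [-0.01,-0.08]]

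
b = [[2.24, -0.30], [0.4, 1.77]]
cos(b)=[[-0.65,0.28],[-0.37,-0.22]]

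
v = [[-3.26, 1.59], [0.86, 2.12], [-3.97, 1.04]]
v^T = [[-3.26,  0.86,  -3.97], [1.59,  2.12,  1.04]]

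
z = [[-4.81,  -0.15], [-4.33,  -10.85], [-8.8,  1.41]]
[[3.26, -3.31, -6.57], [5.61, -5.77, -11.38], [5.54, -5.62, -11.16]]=z @ [[-0.67,0.68,1.35], [-0.25,0.26,0.51]]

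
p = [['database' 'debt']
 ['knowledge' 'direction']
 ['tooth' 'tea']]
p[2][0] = 'tooth'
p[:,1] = ['debt', 'direction', 'tea']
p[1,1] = 'direction'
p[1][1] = 'direction'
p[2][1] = 'tea'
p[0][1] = 'debt'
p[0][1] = 'debt'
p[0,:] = ['database', 'debt']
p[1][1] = 'direction'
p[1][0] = 'knowledge'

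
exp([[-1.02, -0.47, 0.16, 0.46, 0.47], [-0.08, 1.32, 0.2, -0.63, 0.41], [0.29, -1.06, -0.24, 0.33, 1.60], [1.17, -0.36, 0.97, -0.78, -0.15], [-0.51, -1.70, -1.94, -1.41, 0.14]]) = [[0.46, -1.15, -0.07, 0.30, 0.09],[-0.75, 3.68, -0.67, -1.41, 0.55],[0.03, -2.88, -0.19, 0.22, 0.38],[0.64, -1.85, 0.41, 0.84, 0.31],[-0.58, -0.12, -1.20, -0.47, -0.56]]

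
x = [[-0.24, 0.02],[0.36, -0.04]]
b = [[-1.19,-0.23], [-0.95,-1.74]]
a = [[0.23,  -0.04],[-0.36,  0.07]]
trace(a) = 0.30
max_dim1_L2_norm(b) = 1.98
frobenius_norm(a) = 0.43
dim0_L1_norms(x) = [0.6, 0.06]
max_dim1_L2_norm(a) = 0.37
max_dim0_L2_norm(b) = 1.76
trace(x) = -0.28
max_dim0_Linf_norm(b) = 1.74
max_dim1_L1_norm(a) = 0.43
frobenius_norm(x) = 0.43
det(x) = 0.00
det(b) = 1.85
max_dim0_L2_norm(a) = 0.43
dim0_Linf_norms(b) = [1.19, 1.74]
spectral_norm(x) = 0.43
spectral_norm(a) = 0.43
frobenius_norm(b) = 2.32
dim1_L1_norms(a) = [0.27, 0.43]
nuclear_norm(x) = 0.44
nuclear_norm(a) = 0.44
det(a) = 0.00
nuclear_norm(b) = 3.02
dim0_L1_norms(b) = [2.14, 1.97]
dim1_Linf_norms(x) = [0.24, 0.36]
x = a @ b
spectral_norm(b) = 2.16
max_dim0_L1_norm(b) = 2.14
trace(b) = -2.93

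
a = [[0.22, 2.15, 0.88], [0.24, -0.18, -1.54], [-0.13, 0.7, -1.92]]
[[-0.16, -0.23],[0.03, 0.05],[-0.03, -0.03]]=a @ [[0.01,  0.01],[-0.07,  -0.10],[-0.01,  -0.02]]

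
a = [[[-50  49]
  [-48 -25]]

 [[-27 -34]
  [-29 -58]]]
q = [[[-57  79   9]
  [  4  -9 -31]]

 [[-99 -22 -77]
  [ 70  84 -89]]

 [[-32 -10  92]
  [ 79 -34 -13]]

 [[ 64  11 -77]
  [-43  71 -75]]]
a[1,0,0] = -27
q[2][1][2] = -13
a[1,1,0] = -29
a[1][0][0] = -27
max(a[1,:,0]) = -27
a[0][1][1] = -25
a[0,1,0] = -48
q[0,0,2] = 9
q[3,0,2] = -77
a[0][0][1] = 49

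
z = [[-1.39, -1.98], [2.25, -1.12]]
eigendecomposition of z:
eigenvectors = [[(0.04-0.68j),0.04+0.68j], [-0.73+0.00j,(-0.73-0j)]]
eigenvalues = [(-1.25+2.11j), (-1.25-2.11j)]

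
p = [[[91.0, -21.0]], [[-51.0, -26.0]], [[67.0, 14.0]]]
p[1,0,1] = -26.0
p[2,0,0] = 67.0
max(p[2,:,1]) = 14.0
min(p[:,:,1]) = -26.0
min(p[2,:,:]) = 14.0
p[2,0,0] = 67.0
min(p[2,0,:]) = 14.0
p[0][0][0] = 91.0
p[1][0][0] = -51.0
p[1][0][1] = -26.0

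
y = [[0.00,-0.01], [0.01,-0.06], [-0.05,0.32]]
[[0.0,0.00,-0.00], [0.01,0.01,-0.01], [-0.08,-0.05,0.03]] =y @ [[-0.15, 0.01, -0.05],  [-0.26, -0.17, 0.10]]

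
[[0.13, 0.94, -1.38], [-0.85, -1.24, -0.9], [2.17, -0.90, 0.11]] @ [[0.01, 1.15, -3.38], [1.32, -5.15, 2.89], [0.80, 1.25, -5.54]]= [[0.14, -6.42, 9.92], [-2.37, 4.28, 4.28], [-1.08, 7.27, -10.54]]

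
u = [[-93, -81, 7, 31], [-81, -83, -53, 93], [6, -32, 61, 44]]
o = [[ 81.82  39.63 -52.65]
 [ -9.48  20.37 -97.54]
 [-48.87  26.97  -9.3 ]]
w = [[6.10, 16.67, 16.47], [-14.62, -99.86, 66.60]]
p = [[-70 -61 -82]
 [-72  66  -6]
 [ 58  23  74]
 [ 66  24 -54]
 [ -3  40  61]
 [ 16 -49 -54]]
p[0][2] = -82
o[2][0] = -48.87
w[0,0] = 6.1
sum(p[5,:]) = -87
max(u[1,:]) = 93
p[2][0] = 58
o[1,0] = -9.48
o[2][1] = 26.97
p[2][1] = 23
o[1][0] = -9.48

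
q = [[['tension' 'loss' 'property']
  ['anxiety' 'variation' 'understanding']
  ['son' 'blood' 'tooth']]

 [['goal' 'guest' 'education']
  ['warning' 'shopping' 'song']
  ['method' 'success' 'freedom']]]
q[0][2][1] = 'blood'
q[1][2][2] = 'freedom'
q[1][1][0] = 'warning'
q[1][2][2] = 'freedom'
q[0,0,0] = 'tension'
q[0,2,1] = 'blood'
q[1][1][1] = 'shopping'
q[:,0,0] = ['tension', 'goal']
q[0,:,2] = ['property', 'understanding', 'tooth']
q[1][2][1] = 'success'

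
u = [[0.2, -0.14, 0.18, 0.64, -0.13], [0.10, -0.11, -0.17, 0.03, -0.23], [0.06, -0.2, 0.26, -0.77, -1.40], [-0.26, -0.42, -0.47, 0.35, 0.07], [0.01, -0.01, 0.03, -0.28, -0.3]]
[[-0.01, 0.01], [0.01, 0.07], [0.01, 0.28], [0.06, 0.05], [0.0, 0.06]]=u @ [[-0.11, -0.02], [0.01, -0.02], [-0.05, -0.11], [0.03, 0.00], [-0.04, -0.22]]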